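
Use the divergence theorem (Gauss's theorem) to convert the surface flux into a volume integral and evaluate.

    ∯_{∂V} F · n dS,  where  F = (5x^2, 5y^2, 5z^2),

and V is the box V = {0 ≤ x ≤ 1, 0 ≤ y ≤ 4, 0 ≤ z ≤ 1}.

By the divergence theorem,

    ∯_{∂V} F · n dS = ∭_V (∇ · F) dV.

Compute the divergence:
    ∇ · F = ∂F_x/∂x + ∂F_y/∂y + ∂F_z/∂z = 10x + 10y + 10z.

V is a rectangular box, so dV = dx dy dz with 0 ≤ x ≤ 1, 0 ≤ y ≤ 4, 0 ≤ z ≤ 1.

Integrate (10x + 10y + 10z) over V as an iterated integral:

    ∭_V (∇·F) dV = ∫_0^{1} ∫_0^{4} ∫_0^{1} (10x + 10y + 10z) dz dy dx.

Inner (z from 0 to 1): 10x + 10y + 5.
Middle (y from 0 to 4): 40x + 100.
Outer (x from 0 to 1): 120.

Therefore ∯_{∂V} F · n dS = 120.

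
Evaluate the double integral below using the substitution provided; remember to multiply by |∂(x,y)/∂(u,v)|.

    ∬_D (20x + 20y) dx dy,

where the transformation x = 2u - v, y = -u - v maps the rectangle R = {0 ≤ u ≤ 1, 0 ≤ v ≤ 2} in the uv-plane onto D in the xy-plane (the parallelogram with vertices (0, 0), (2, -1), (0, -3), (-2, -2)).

Compute the Jacobian determinant of (x, y) with respect to (u, v):

    ∂(x,y)/∂(u,v) = | 2  -1 | = (2)(-1) - (-1)(-1) = -3.
                   | -1  -1 |

Its absolute value is |J| = 3 (the area scaling factor).

Substituting x = 2u - v, y = -u - v into the integrand,

    20x + 20y → 20u - 40v,

so the integral becomes

    ∬_R (20u - 40v) · |J| du dv = ∫_0^1 ∫_0^2 (60u - 120v) dv du.

Inner (v): 120u - 240.
Outer (u): -180.

Therefore ∬_D (20x + 20y) dx dy = -180.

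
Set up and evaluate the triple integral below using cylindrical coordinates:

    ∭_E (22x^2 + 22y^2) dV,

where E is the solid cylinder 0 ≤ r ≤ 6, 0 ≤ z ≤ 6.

In cylindrical coordinates, x = r cos(θ), y = r sin(θ), z = z, and dV = r dr dθ dz.

The integrand becomes 22r^2, so

    ∭_E (22x^2 + 22y^2) dV = ∫_{0}^{2π} ∫_{0}^{6} ∫_{0}^{6} (22r^2) · r dz dr dθ.

Inner (z): 132r^3.
Middle (r from 0 to 6): 42768.
Outer (θ): 85536π.

Therefore the triple integral equals 85536π.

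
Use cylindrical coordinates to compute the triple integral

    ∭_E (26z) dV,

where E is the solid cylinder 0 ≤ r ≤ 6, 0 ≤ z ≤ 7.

In cylindrical coordinates, x = r cos(θ), y = r sin(θ), z = z, and dV = r dr dθ dz.

The integrand becomes 26z, so

    ∭_E (26z) dV = ∫_{0}^{2π} ∫_{0}^{6} ∫_{0}^{7} (26z) · r dz dr dθ.

Inner (z): 637r.
Middle (r from 0 to 6): 11466.
Outer (θ): 22932π.

Therefore the triple integral equals 22932π.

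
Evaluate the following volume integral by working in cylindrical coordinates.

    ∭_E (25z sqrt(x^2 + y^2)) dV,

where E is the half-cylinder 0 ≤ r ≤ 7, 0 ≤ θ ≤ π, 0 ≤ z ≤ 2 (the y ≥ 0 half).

In cylindrical coordinates, x = r cos(θ), y = r sin(θ), z = z, and dV = r dr dθ dz.

The integrand becomes 25r z, so

    ∭_E (25z sqrt(x^2 + y^2)) dV = ∫_{0}^{π} ∫_{0}^{7} ∫_{0}^{2} (25r z) · r dz dr dθ.

Inner (z): 50r^2.
Middle (r from 0 to 7): 17150/3.
Outer (θ): 17150π/3.

Therefore the triple integral equals 17150π/3.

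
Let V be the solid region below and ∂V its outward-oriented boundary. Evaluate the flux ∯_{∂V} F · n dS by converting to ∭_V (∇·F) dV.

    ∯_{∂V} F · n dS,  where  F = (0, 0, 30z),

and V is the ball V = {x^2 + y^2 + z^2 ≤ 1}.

By the divergence theorem,

    ∯_{∂V} F · n dS = ∭_V (∇ · F) dV.

Compute the divergence:
    ∇ · F = ∂F_x/∂x + ∂F_y/∂y + ∂F_z/∂z = 0 + 0 + 30 = 30.

In spherical coordinates, x = ρ sin(φ) cos(θ), y = ρ sin(φ) sin(θ), z = ρ cos(φ), dV = ρ^2 sin(φ) dρ dφ dθ, with 0 ≤ ρ ≤ 1, 0 ≤ φ ≤ π, 0 ≤ θ ≤ 2π.

The integrand, after substitution and multiplying by the volume element, becomes (30) · ρ^2 sin(φ), so

    ∭_V (∇·F) dV = ∫_0^{2π} ∫_0^{π} ∫_0^{1} (30) · ρ^2 sin(φ) dρ dφ dθ.

Inner (ρ from 0 to 1): 10sin(φ).
Middle (φ from 0 to π): 20.
Outer (θ from 0 to 2π): 40π.

Therefore ∯_{∂V} F · n dS = 40π.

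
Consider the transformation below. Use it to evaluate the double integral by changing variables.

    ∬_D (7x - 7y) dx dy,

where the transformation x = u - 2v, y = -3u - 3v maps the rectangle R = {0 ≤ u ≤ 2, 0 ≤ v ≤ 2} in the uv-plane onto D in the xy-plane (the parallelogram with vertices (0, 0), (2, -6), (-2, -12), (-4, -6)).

Compute the Jacobian determinant of (x, y) with respect to (u, v):

    ∂(x,y)/∂(u,v) = | 1  -2 | = (1)(-3) - (-2)(-3) = -9.
                   | -3  -3 |

Its absolute value is |J| = 9 (the area scaling factor).

Substituting x = u - 2v, y = -3u - 3v into the integrand,

    7x - 7y → 28u + 7v,

so the integral becomes

    ∬_R (28u + 7v) · |J| du dv = ∫_0^2 ∫_0^2 (252u + 63v) dv du.

Inner (v): 504u + 126.
Outer (u): 1260.

Therefore ∬_D (7x - 7y) dx dy = 1260.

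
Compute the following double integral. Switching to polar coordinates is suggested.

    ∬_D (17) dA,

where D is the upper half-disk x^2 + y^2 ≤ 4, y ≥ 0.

The region D is 0 ≤ r ≤ 2, 0 ≤ θ ≤ π in polar coordinates, where x = r cos(θ), y = r sin(θ), and dA = r dr dθ.

Under the substitution, the integrand becomes 17, so

    ∬_D (17) dA = ∫_{0}^{π} ∫_{0}^{2} (17) · r dr dθ.

Inner integral (in r): ∫_{0}^{2} (17) · r dr = 34.

Outer integral (in θ): ∫_{0}^{π} (34) dθ = 34π.

Therefore ∬_D (17) dA = 34π.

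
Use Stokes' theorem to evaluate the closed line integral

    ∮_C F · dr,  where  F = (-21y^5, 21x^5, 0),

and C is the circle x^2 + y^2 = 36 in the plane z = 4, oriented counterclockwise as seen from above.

Let S be the flat disk x^2 + y^2 ≤ 36 in the plane z = 4, with upward unit normal n̂ = ẑ. By Stokes' theorem,

    ∮_C F · dr = ∬_S (∇ × F) · n̂ dS = ∬_D (curl F)_z dA,

where D is the disk x^2 + y^2 ≤ 36.

Compute the curl of F = (-21y^5, 21x^5, 0):
    (∇ × F)_x = ∂F_z/∂y - ∂F_y/∂z = 0,
    (∇ × F)_y = ∂F_x/∂z - ∂F_z/∂x = 0,
    (∇ × F)_z = ∂F_y/∂x - ∂F_x/∂y = 105x^4 + 105y^4.

On z = 4, (curl F)_z = 105x^4 + 105y^4.

Convert to polar (x = r cos θ, y = r sin θ, dA = r dr dθ); the integrand becomes 105r^4(sin(θ)^4 + cos(θ)^4), so

    ∬_D (curl F)_z dA = ∫_0^{2π} ∫_0^{6} (105r^4(sin(θ)^4 + cos(θ)^4)) · r dr dθ.

Inner (r from 0 to 6): 816480sin(θ)^4 + 816480cos(θ)^4.
Outer (θ from 0 to 2π): 1224720π.

Therefore ∮_C F · dr = 1224720π.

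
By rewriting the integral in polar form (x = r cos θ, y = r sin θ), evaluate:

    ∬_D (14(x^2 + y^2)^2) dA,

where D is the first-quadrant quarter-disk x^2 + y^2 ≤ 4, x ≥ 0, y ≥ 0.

The region D is 0 ≤ r ≤ 2, 0 ≤ θ ≤ π/2 in polar coordinates, where x = r cos(θ), y = r sin(θ), and dA = r dr dθ.

Under the substitution, the integrand becomes 14r^4, so

    ∬_D (14(x^2 + y^2)^2) dA = ∫_{0}^{π/2} ∫_{0}^{2} (14r^4) · r dr dθ.

Inner integral (in r): ∫_{0}^{2} (14r^4) · r dr = 448/3.

Outer integral (in θ): ∫_{0}^{π/2} (448/3) dθ = 224π/3.

Therefore ∬_D (14(x^2 + y^2)^2) dA = 224π/3.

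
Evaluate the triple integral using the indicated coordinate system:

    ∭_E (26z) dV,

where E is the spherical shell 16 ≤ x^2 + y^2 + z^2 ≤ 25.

In spherical coordinates, x = ρ sin(φ) cos(θ), y = ρ sin(φ) sin(θ), z = ρ cos(φ), and dV = ρ^2 sin(φ) dρ dφ dθ.

The integrand becomes 26ρ cos(φ), so

    ∭_E (26z) dV = ∫_{0}^{2π} ∫_{0}^{π} ∫_{4}^{5} (26ρ cos(φ)) · ρ^2 sin(φ) dρ dφ dθ.

Inner (ρ): 4797sin(2φ)/4.
Middle (φ): 0.
Outer (θ): 0.

Therefore the triple integral equals 0.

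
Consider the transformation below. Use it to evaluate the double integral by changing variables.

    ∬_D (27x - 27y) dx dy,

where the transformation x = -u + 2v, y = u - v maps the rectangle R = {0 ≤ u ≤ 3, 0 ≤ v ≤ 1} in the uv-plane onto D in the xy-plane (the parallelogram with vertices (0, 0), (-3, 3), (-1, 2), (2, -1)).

Compute the Jacobian determinant of (x, y) with respect to (u, v):

    ∂(x,y)/∂(u,v) = | -1  2 | = (-1)(-1) - (2)(1) = -1.
                   | 1  -1 |

Its absolute value is |J| = 1 (the area scaling factor).

Substituting x = -u + 2v, y = u - v into the integrand,

    27x - 27y → -54u + 81v,

so the integral becomes

    ∬_R (-54u + 81v) · |J| du dv = ∫_0^3 ∫_0^1 (-54u + 81v) dv du.

Inner (v): 81/2 - 54u.
Outer (u): -243/2.

Therefore ∬_D (27x - 27y) dx dy = -243/2.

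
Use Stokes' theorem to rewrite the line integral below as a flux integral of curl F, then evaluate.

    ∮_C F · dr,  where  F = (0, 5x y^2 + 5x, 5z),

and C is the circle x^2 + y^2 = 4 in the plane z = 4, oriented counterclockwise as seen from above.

Let S be the flat disk x^2 + y^2 ≤ 4 in the plane z = 4, with upward unit normal n̂ = ẑ. By Stokes' theorem,

    ∮_C F · dr = ∬_S (∇ × F) · n̂ dS = ∬_D (curl F)_z dA,

where D is the disk x^2 + y^2 ≤ 4.

Compute the curl of F = (0, 5x y^2 + 5x, 5z):
    (∇ × F)_x = ∂F_z/∂y - ∂F_y/∂z = 0,
    (∇ × F)_y = ∂F_x/∂z - ∂F_z/∂x = 0,
    (∇ × F)_z = ∂F_y/∂x - ∂F_x/∂y = 5y^2 + 5.

On z = 4, (curl F)_z = 5y^2 + 5.

Convert to polar (x = r cos θ, y = r sin θ, dA = r dr dθ); the integrand becomes 5r^2sin(θ)^2 + 5, so

    ∬_D (curl F)_z dA = ∫_0^{2π} ∫_0^{2} (5r^2sin(θ)^2 + 5) · r dr dθ.

Inner (r from 0 to 2): 20 - 10cos(2θ).
Outer (θ from 0 to 2π): 40π.

Therefore ∮_C F · dr = 40π.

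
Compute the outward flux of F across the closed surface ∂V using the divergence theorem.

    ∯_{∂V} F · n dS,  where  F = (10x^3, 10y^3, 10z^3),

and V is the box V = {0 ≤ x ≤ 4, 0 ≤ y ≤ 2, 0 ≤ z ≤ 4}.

By the divergence theorem,

    ∯_{∂V} F · n dS = ∭_V (∇ · F) dV.

Compute the divergence:
    ∇ · F = ∂F_x/∂x + ∂F_y/∂y + ∂F_z/∂z = 30x^2 + 30y^2 + 30z^2.

V is a rectangular box, so dV = dx dy dz with 0 ≤ x ≤ 4, 0 ≤ y ≤ 2, 0 ≤ z ≤ 4.

Integrate (30x^2 + 30y^2 + 30z^2) over V as an iterated integral:

    ∭_V (∇·F) dV = ∫_0^{4} ∫_0^{2} ∫_0^{4} (30x^2 + 30y^2 + 30z^2) dz dy dx.

Inner (z from 0 to 4): 120x^2 + 120y^2 + 640.
Middle (y from 0 to 2): 240x^2 + 1600.
Outer (x from 0 to 4): 11520.

Therefore ∯_{∂V} F · n dS = 11520.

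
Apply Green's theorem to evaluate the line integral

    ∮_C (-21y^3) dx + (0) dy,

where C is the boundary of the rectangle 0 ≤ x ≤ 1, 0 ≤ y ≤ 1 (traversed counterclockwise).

Green's theorem converts the closed line integral into a double integral over the enclosed region D:

    ∮_C P dx + Q dy = ∬_D (∂Q/∂x - ∂P/∂y) dA.

Here P = -21y^3, Q = 0, so

    ∂Q/∂x = 0,    ∂P/∂y = -63y^2,
    ∂Q/∂x - ∂P/∂y = 63y^2.

D is the region 0 ≤ x ≤ 1, 0 ≤ y ≤ 1. Evaluating the double integral:

    ∬_D (63y^2) dA = ∫_0^{1} ∫_0^{1} (63y^2) dy dx.

Inner (y from 0 to 1): 21.
Outer (x from 0 to 1): 21.

Therefore ∮_C P dx + Q dy = 21.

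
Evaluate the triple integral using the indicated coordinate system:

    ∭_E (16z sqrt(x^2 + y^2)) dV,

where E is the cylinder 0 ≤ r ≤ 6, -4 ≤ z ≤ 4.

In cylindrical coordinates, x = r cos(θ), y = r sin(θ), z = z, and dV = r dr dθ dz.

The integrand becomes 16r z, so

    ∭_E (16z sqrt(x^2 + y^2)) dV = ∫_{0}^{2π} ∫_{0}^{6} ∫_{-4}^{4} (16r z) · r dz dr dθ.

Inner (z): 0.
Middle (r from 0 to 6): 0.
Outer (θ): 0.

Therefore the triple integral equals 0.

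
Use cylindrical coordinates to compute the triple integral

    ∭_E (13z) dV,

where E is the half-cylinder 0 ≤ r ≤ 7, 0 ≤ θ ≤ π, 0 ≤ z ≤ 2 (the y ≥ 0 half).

In cylindrical coordinates, x = r cos(θ), y = r sin(θ), z = z, and dV = r dr dθ dz.

The integrand becomes 13z, so

    ∭_E (13z) dV = ∫_{0}^{π} ∫_{0}^{7} ∫_{0}^{2} (13z) · r dz dr dθ.

Inner (z): 26r.
Middle (r from 0 to 7): 637.
Outer (θ): 637π.

Therefore the triple integral equals 637π.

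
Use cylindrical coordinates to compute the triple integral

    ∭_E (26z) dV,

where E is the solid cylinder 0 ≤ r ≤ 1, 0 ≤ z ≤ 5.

In cylindrical coordinates, x = r cos(θ), y = r sin(θ), z = z, and dV = r dr dθ dz.

The integrand becomes 26z, so

    ∭_E (26z) dV = ∫_{0}^{2π} ∫_{0}^{1} ∫_{0}^{5} (26z) · r dz dr dθ.

Inner (z): 325r.
Middle (r from 0 to 1): 325/2.
Outer (θ): 325π.

Therefore the triple integral equals 325π.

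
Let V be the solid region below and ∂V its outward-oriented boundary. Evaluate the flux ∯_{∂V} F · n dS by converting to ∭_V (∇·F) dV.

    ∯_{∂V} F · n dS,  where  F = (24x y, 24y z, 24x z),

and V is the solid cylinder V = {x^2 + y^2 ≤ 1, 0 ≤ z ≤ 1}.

By the divergence theorem,

    ∯_{∂V} F · n dS = ∭_V (∇ · F) dV.

Compute the divergence:
    ∇ · F = ∂F_x/∂x + ∂F_y/∂y + ∂F_z/∂z = 24y + 24z + 24x = 24x + 24y + 24z.

In cylindrical coordinates, x = r cos(θ), y = r sin(θ), z = z, dV = r dr dθ dz, with 0 ≤ r ≤ 1, 0 ≤ θ ≤ 2π, 0 ≤ z ≤ 1.

The integrand, after substitution and multiplying by the volume element, becomes (24sqrt(2)r sin(θ + π/4) + 24z) · r, so

    ∭_V (∇·F) dV = ∫_0^{2π} ∫_0^{1} ∫_0^{1} (24sqrt(2)r sin(θ + π/4) + 24z) · r dz dr dθ.

Inner (z from 0 to 1): 12r (2sqrt(2)r sin(θ + π/4) + 1).
Middle (r from 0 to 1): 8sqrt(2)sin(θ + π/4) + 6.
Outer (θ from 0 to 2π): 12π.

Therefore ∯_{∂V} F · n dS = 12π.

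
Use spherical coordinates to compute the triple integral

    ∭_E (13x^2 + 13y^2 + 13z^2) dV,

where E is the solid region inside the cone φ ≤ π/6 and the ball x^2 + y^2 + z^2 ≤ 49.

In spherical coordinates, x = ρ sin(φ) cos(θ), y = ρ sin(φ) sin(θ), z = ρ cos(φ), and dV = ρ^2 sin(φ) dρ dφ dθ.

The integrand becomes 13ρ^2, so

    ∭_E (13x^2 + 13y^2 + 13z^2) dV = ∫_{0}^{2π} ∫_{0}^{π/6} ∫_{0}^{7} (13ρ^2) · ρ^2 sin(φ) dρ dφ dθ.

Inner (ρ): 218491sin(φ)/5.
Middle (φ): 218491/5 - 218491sqrt(3)/10.
Outer (θ): 218491π (2 - sqrt(3))/5.

Therefore the triple integral equals 218491π (2 - sqrt(3))/5.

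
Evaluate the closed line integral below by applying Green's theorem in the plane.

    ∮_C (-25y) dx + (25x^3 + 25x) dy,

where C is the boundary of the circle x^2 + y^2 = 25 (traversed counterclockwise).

Green's theorem converts the closed line integral into a double integral over the enclosed region D:

    ∮_C P dx + Q dy = ∬_D (∂Q/∂x - ∂P/∂y) dA.

Here P = -25y, Q = 25x^3 + 25x, so

    ∂Q/∂x = 75x^2 + 25,    ∂P/∂y = -25,
    ∂Q/∂x - ∂P/∂y = 75x^2 + 50.

D is the region x^2 + y^2 ≤ 25. Evaluating the double integral:

In polar coordinates (x = r cos θ, y = r sin θ, dA = r dr dθ) the integrand becomes 75r^2cos(θ)^2 + 50, so

    ∬_D (75x^2 + 50) dA = ∫_0^{2π} ∫_0^{5} (75r^2cos(θ)^2 + 50) · r dr dθ.

Inner (r from 0 to 5): 46875cos(θ)^2/4 + 625.
Outer (θ from 0 to 2π): 51875π/4.

Therefore ∮_C P dx + Q dy = 51875π/4.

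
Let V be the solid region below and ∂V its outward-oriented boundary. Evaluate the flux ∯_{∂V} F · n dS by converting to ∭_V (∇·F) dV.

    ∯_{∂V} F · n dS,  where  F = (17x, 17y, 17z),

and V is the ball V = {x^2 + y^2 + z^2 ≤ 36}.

By the divergence theorem,

    ∯_{∂V} F · n dS = ∭_V (∇ · F) dV.

Compute the divergence:
    ∇ · F = ∂F_x/∂x + ∂F_y/∂y + ∂F_z/∂z = 17 + 17 + 17 = 51.

In spherical coordinates, x = ρ sin(φ) cos(θ), y = ρ sin(φ) sin(θ), z = ρ cos(φ), dV = ρ^2 sin(φ) dρ dφ dθ, with 0 ≤ ρ ≤ 6, 0 ≤ φ ≤ π, 0 ≤ θ ≤ 2π.

The integrand, after substitution and multiplying by the volume element, becomes (51) · ρ^2 sin(φ), so

    ∭_V (∇·F) dV = ∫_0^{2π} ∫_0^{π} ∫_0^{6} (51) · ρ^2 sin(φ) dρ dφ dθ.

Inner (ρ from 0 to 6): 3672sin(φ).
Middle (φ from 0 to π): 7344.
Outer (θ from 0 to 2π): 14688π.

Therefore ∯_{∂V} F · n dS = 14688π.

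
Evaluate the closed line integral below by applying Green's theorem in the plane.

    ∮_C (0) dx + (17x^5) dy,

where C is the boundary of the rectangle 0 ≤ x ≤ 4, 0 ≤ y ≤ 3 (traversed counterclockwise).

Green's theorem converts the closed line integral into a double integral over the enclosed region D:

    ∮_C P dx + Q dy = ∬_D (∂Q/∂x - ∂P/∂y) dA.

Here P = 0, Q = 17x^5, so

    ∂Q/∂x = 85x^4,    ∂P/∂y = 0,
    ∂Q/∂x - ∂P/∂y = 85x^4.

D is the region 0 ≤ x ≤ 4, 0 ≤ y ≤ 3. Evaluating the double integral:

    ∬_D (85x^4) dA = ∫_0^{4} ∫_0^{3} (85x^4) dy dx.

Inner (y from 0 to 3): 255x^4.
Outer (x from 0 to 4): 52224.

Therefore ∮_C P dx + Q dy = 52224.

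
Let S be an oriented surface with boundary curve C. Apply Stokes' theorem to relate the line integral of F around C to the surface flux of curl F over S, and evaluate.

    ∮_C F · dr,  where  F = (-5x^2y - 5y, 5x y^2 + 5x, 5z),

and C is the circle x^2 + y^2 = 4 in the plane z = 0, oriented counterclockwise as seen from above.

Let S be the flat disk x^2 + y^2 ≤ 4 in the plane z = 0, with upward unit normal n̂ = ẑ. By Stokes' theorem,

    ∮_C F · dr = ∬_S (∇ × F) · n̂ dS = ∬_D (curl F)_z dA,

where D is the disk x^2 + y^2 ≤ 4.

Compute the curl of F = (-5x^2y - 5y, 5x y^2 + 5x, 5z):
    (∇ × F)_x = ∂F_z/∂y - ∂F_y/∂z = 0,
    (∇ × F)_y = ∂F_x/∂z - ∂F_z/∂x = 0,
    (∇ × F)_z = ∂F_y/∂x - ∂F_x/∂y = 5x^2 + 5y^2 + 10.

On z = 0, (curl F)_z = 5x^2 + 5y^2 + 10.

Convert to polar (x = r cos θ, y = r sin θ, dA = r dr dθ); the integrand becomes 5r^2 + 10, so

    ∬_D (curl F)_z dA = ∫_0^{2π} ∫_0^{2} (5r^2 + 10) · r dr dθ.

Inner (r from 0 to 2): 40.
Outer (θ from 0 to 2π): 80π.

Therefore ∮_C F · dr = 80π.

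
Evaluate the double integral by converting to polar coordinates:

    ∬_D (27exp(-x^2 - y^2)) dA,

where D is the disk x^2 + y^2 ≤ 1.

The region D is 0 ≤ r ≤ 1, 0 ≤ θ ≤ 2π in polar coordinates, where x = r cos(θ), y = r sin(θ), and dA = r dr dθ.

Under the substitution, the integrand becomes 27exp(-r^2), so

    ∬_D (27exp(-x^2 - y^2)) dA = ∫_{0}^{2π} ∫_{0}^{1} (27exp(-r^2)) · r dr dθ.

Inner integral (in r): ∫_{0}^{1} (27exp(-r^2)) · r dr = 27/2 - 27exp(-1)/2.

Outer integral (in θ): ∫_{0}^{2π} (27/2 - 27exp(-1)/2) dθ = -27π exp(-1) + 27π.

Therefore ∬_D (27exp(-x^2 - y^2)) dA = -27π exp(-1) + 27π.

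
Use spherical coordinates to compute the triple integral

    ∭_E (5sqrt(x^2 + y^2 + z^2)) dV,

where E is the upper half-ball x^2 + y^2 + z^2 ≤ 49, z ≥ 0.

In spherical coordinates, x = ρ sin(φ) cos(θ), y = ρ sin(φ) sin(θ), z = ρ cos(φ), and dV = ρ^2 sin(φ) dρ dφ dθ.

The integrand becomes 5ρ, so

    ∭_E (5sqrt(x^2 + y^2 + z^2)) dV = ∫_{0}^{2π} ∫_{0}^{π/2} ∫_{0}^{7} (5ρ) · ρ^2 sin(φ) dρ dφ dθ.

Inner (ρ): 12005sin(φ)/4.
Middle (φ): 12005/4.
Outer (θ): 12005π/2.

Therefore the triple integral equals 12005π/2.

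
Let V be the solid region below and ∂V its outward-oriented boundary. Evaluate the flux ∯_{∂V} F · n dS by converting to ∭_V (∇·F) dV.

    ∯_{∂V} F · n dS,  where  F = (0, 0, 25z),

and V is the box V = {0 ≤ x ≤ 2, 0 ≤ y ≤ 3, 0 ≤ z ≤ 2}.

By the divergence theorem,

    ∯_{∂V} F · n dS = ∭_V (∇ · F) dV.

Compute the divergence:
    ∇ · F = ∂F_x/∂x + ∂F_y/∂y + ∂F_z/∂z = 0 + 0 + 25 = 25.

V is a rectangular box, so dV = dx dy dz with 0 ≤ x ≤ 2, 0 ≤ y ≤ 3, 0 ≤ z ≤ 2.

Integrate (25) over V as an iterated integral:

    ∭_V (∇·F) dV = ∫_0^{2} ∫_0^{3} ∫_0^{2} (25) dz dy dx.

Inner (z from 0 to 2): 50.
Middle (y from 0 to 3): 150.
Outer (x from 0 to 2): 300.

Therefore ∯_{∂V} F · n dS = 300.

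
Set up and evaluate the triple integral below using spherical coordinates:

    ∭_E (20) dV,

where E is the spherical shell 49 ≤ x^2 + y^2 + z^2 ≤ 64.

In spherical coordinates, x = ρ sin(φ) cos(θ), y = ρ sin(φ) sin(θ), z = ρ cos(φ), and dV = ρ^2 sin(φ) dρ dφ dθ.

The integrand becomes 20, so

    ∭_E (20) dV = ∫_{0}^{2π} ∫_{0}^{π} ∫_{7}^{8} (20) · ρ^2 sin(φ) dρ dφ dθ.

Inner (ρ): 3380sin(φ)/3.
Middle (φ): 6760/3.
Outer (θ): 13520π/3.

Therefore the triple integral equals 13520π/3.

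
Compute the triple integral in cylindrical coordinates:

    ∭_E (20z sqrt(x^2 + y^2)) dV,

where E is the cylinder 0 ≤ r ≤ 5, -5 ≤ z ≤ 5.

In cylindrical coordinates, x = r cos(θ), y = r sin(θ), z = z, and dV = r dr dθ dz.

The integrand becomes 20r z, so

    ∭_E (20z sqrt(x^2 + y^2)) dV = ∫_{0}^{2π} ∫_{0}^{5} ∫_{-5}^{5} (20r z) · r dz dr dθ.

Inner (z): 0.
Middle (r from 0 to 5): 0.
Outer (θ): 0.

Therefore the triple integral equals 0.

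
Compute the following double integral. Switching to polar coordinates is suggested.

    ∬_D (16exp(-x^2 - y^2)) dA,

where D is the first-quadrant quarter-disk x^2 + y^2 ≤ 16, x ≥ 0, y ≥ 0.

The region D is 0 ≤ r ≤ 4, 0 ≤ θ ≤ π/2 in polar coordinates, where x = r cos(θ), y = r sin(θ), and dA = r dr dθ.

Under the substitution, the integrand becomes 16exp(-r^2), so

    ∬_D (16exp(-x^2 - y^2)) dA = ∫_{0}^{π/2} ∫_{0}^{4} (16exp(-r^2)) · r dr dθ.

Inner integral (in r): ∫_{0}^{4} (16exp(-r^2)) · r dr = 8 - 8exp(-16).

Outer integral (in θ): ∫_{0}^{π/2} (8 - 8exp(-16)) dθ = -4π exp(-16) + 4π.

Therefore ∬_D (16exp(-x^2 - y^2)) dA = -4π exp(-16) + 4π.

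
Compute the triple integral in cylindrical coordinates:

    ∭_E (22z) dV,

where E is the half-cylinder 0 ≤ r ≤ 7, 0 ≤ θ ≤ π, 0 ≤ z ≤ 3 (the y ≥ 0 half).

In cylindrical coordinates, x = r cos(θ), y = r sin(θ), z = z, and dV = r dr dθ dz.

The integrand becomes 22z, so

    ∭_E (22z) dV = ∫_{0}^{π} ∫_{0}^{7} ∫_{0}^{3} (22z) · r dz dr dθ.

Inner (z): 99r.
Middle (r from 0 to 7): 4851/2.
Outer (θ): 4851π/2.

Therefore the triple integral equals 4851π/2.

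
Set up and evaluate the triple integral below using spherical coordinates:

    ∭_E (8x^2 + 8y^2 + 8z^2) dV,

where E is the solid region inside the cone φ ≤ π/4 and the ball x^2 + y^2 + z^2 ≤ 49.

In spherical coordinates, x = ρ sin(φ) cos(θ), y = ρ sin(φ) sin(θ), z = ρ cos(φ), and dV = ρ^2 sin(φ) dρ dφ dθ.

The integrand becomes 8ρ^2, so

    ∭_E (8x^2 + 8y^2 + 8z^2) dV = ∫_{0}^{2π} ∫_{0}^{π/4} ∫_{0}^{7} (8ρ^2) · ρ^2 sin(φ) dρ dφ dθ.

Inner (ρ): 134456sin(φ)/5.
Middle (φ): 134456/5 - 67228sqrt(2)/5.
Outer (θ): 134456π (2 - sqrt(2))/5.

Therefore the triple integral equals 134456π (2 - sqrt(2))/5.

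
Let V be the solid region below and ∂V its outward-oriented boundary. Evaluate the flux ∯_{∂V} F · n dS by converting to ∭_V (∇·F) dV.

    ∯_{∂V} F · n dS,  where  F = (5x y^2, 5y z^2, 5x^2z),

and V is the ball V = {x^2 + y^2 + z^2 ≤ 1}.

By the divergence theorem,

    ∯_{∂V} F · n dS = ∭_V (∇ · F) dV.

Compute the divergence:
    ∇ · F = ∂F_x/∂x + ∂F_y/∂y + ∂F_z/∂z = 5y^2 + 5z^2 + 5x^2 = 5x^2 + 5y^2 + 5z^2.

In spherical coordinates, x = ρ sin(φ) cos(θ), y = ρ sin(φ) sin(θ), z = ρ cos(φ), dV = ρ^2 sin(φ) dρ dφ dθ, with 0 ≤ ρ ≤ 1, 0 ≤ φ ≤ π, 0 ≤ θ ≤ 2π.

The integrand, after substitution and multiplying by the volume element, becomes (5ρ^2) · ρ^2 sin(φ), so

    ∭_V (∇·F) dV = ∫_0^{2π} ∫_0^{π} ∫_0^{1} (5ρ^2) · ρ^2 sin(φ) dρ dφ dθ.

Inner (ρ from 0 to 1): sin(φ).
Middle (φ from 0 to π): 2.
Outer (θ from 0 to 2π): 4π.

Therefore ∯_{∂V} F · n dS = 4π.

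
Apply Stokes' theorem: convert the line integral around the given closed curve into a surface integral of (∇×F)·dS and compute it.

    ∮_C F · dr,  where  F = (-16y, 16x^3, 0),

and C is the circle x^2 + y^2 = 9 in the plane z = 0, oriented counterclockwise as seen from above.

Let S be the flat disk x^2 + y^2 ≤ 9 in the plane z = 0, with upward unit normal n̂ = ẑ. By Stokes' theorem,

    ∮_C F · dr = ∬_S (∇ × F) · n̂ dS = ∬_D (curl F)_z dA,

where D is the disk x^2 + y^2 ≤ 9.

Compute the curl of F = (-16y, 16x^3, 0):
    (∇ × F)_x = ∂F_z/∂y - ∂F_y/∂z = 0,
    (∇ × F)_y = ∂F_x/∂z - ∂F_z/∂x = 0,
    (∇ × F)_z = ∂F_y/∂x - ∂F_x/∂y = 48x^2 + 16.

On z = 0, (curl F)_z = 48x^2 + 16.

Convert to polar (x = r cos θ, y = r sin θ, dA = r dr dθ); the integrand becomes 48r^2cos(θ)^2 + 16, so

    ∬_D (curl F)_z dA = ∫_0^{2π} ∫_0^{3} (48r^2cos(θ)^2 + 16) · r dr dθ.

Inner (r from 0 to 3): 972cos(θ)^2 + 72.
Outer (θ from 0 to 2π): 1116π.

Therefore ∮_C F · dr = 1116π.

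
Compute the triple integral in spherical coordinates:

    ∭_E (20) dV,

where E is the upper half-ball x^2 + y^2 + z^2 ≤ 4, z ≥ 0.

In spherical coordinates, x = ρ sin(φ) cos(θ), y = ρ sin(φ) sin(θ), z = ρ cos(φ), and dV = ρ^2 sin(φ) dρ dφ dθ.

The integrand becomes 20, so

    ∭_E (20) dV = ∫_{0}^{2π} ∫_{0}^{π/2} ∫_{0}^{2} (20) · ρ^2 sin(φ) dρ dφ dθ.

Inner (ρ): 160sin(φ)/3.
Middle (φ): 160/3.
Outer (θ): 320π/3.

Therefore the triple integral equals 320π/3.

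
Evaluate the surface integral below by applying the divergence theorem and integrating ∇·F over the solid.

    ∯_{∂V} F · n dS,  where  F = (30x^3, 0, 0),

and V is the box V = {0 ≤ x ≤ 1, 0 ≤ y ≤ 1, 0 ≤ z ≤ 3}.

By the divergence theorem,

    ∯_{∂V} F · n dS = ∭_V (∇ · F) dV.

Compute the divergence:
    ∇ · F = ∂F_x/∂x + ∂F_y/∂y + ∂F_z/∂z = 90x^2 + 0 + 0 = 90x^2.

V is a rectangular box, so dV = dx dy dz with 0 ≤ x ≤ 1, 0 ≤ y ≤ 1, 0 ≤ z ≤ 3.

Integrate (90x^2) over V as an iterated integral:

    ∭_V (∇·F) dV = ∫_0^{1} ∫_0^{1} ∫_0^{3} (90x^2) dz dy dx.

Inner (z from 0 to 3): 270x^2.
Middle (y from 0 to 1): 270x^2.
Outer (x from 0 to 1): 90.

Therefore ∯_{∂V} F · n dS = 90.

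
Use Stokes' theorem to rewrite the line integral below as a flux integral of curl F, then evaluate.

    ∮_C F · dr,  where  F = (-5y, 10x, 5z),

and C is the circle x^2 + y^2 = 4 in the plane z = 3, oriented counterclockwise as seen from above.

Let S be the flat disk x^2 + y^2 ≤ 4 in the plane z = 3, with upward unit normal n̂ = ẑ. By Stokes' theorem,

    ∮_C F · dr = ∬_S (∇ × F) · n̂ dS = ∬_D (curl F)_z dA,

where D is the disk x^2 + y^2 ≤ 4.

Compute the curl of F = (-5y, 10x, 5z):
    (∇ × F)_x = ∂F_z/∂y - ∂F_y/∂z = 0,
    (∇ × F)_y = ∂F_x/∂z - ∂F_z/∂x = 0,
    (∇ × F)_z = ∂F_y/∂x - ∂F_x/∂y = 15.

On z = 3, (curl F)_z = 15.

Convert to polar (x = r cos θ, y = r sin θ, dA = r dr dθ); the integrand becomes 15, so

    ∬_D (curl F)_z dA = ∫_0^{2π} ∫_0^{2} (15) · r dr dθ.

Inner (r from 0 to 2): 30.
Outer (θ from 0 to 2π): 60π.

Therefore ∮_C F · dr = 60π.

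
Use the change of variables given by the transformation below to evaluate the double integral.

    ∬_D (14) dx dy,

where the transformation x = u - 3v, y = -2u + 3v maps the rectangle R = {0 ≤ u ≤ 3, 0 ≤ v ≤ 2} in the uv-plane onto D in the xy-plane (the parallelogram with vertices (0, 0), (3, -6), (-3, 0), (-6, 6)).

Compute the Jacobian determinant of (x, y) with respect to (u, v):

    ∂(x,y)/∂(u,v) = | 1  -3 | = (1)(3) - (-3)(-2) = -3.
                   | -2  3 |

Its absolute value is |J| = 3 (the area scaling factor).

Substituting x = u - 3v, y = -2u + 3v into the integrand,

    14 → 14,

so the integral becomes

    ∬_R (14) · |J| du dv = ∫_0^3 ∫_0^2 (42) dv du.

Inner (v): 84.
Outer (u): 252.

Therefore ∬_D (14) dx dy = 252.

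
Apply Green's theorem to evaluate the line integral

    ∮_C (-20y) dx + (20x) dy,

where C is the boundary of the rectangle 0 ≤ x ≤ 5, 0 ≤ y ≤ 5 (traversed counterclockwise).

Green's theorem converts the closed line integral into a double integral over the enclosed region D:

    ∮_C P dx + Q dy = ∬_D (∂Q/∂x - ∂P/∂y) dA.

Here P = -20y, Q = 20x, so

    ∂Q/∂x = 20,    ∂P/∂y = -20,
    ∂Q/∂x - ∂P/∂y = 40.

D is the region 0 ≤ x ≤ 5, 0 ≤ y ≤ 5. Evaluating the double integral:

    ∬_D (40) dA = ∫_0^{5} ∫_0^{5} (40) dy dx.

Inner (y from 0 to 5): 200.
Outer (x from 0 to 5): 1000.

Therefore ∮_C P dx + Q dy = 1000.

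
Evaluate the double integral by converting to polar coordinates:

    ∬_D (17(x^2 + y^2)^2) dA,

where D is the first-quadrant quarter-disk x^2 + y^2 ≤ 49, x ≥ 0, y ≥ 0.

The region D is 0 ≤ r ≤ 7, 0 ≤ θ ≤ π/2 in polar coordinates, where x = r cos(θ), y = r sin(θ), and dA = r dr dθ.

Under the substitution, the integrand becomes 17r^4, so

    ∬_D (17(x^2 + y^2)^2) dA = ∫_{0}^{π/2} ∫_{0}^{7} (17r^4) · r dr dθ.

Inner integral (in r): ∫_{0}^{7} (17r^4) · r dr = 2000033/6.

Outer integral (in θ): ∫_{0}^{π/2} (2000033/6) dθ = 2000033π/12.

Therefore ∬_D (17(x^2 + y^2)^2) dA = 2000033π/12.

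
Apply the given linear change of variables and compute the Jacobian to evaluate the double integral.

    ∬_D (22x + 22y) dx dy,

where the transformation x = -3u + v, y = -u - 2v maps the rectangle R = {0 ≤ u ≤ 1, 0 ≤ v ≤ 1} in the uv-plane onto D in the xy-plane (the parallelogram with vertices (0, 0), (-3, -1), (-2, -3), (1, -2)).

Compute the Jacobian determinant of (x, y) with respect to (u, v):

    ∂(x,y)/∂(u,v) = | -3  1 | = (-3)(-2) - (1)(-1) = 7.
                   | -1  -2 |

Its absolute value is |J| = 7 (the area scaling factor).

Substituting x = -3u + v, y = -u - 2v into the integrand,

    22x + 22y → -88u - 22v,

so the integral becomes

    ∬_R (-88u - 22v) · |J| du dv = ∫_0^1 ∫_0^1 (-616u - 154v) dv du.

Inner (v): -616u - 77.
Outer (u): -385.

Therefore ∬_D (22x + 22y) dx dy = -385.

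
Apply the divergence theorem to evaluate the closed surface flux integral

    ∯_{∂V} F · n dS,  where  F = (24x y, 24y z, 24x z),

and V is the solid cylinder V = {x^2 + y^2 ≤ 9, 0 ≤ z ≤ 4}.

By the divergence theorem,

    ∯_{∂V} F · n dS = ∭_V (∇ · F) dV.

Compute the divergence:
    ∇ · F = ∂F_x/∂x + ∂F_y/∂y + ∂F_z/∂z = 24y + 24z + 24x = 24x + 24y + 24z.

In cylindrical coordinates, x = r cos(θ), y = r sin(θ), z = z, dV = r dr dθ dz, with 0 ≤ r ≤ 3, 0 ≤ θ ≤ 2π, 0 ≤ z ≤ 4.

The integrand, after substitution and multiplying by the volume element, becomes (24sqrt(2)r sin(θ + π/4) + 24z) · r, so

    ∭_V (∇·F) dV = ∫_0^{2π} ∫_0^{3} ∫_0^{4} (24sqrt(2)r sin(θ + π/4) + 24z) · r dz dr dθ.

Inner (z from 0 to 4): 96r (sqrt(2)r sin(θ + π/4) + 2).
Middle (r from 0 to 3): 864sqrt(2)sin(θ + π/4) + 864.
Outer (θ from 0 to 2π): 1728π.

Therefore ∯_{∂V} F · n dS = 1728π.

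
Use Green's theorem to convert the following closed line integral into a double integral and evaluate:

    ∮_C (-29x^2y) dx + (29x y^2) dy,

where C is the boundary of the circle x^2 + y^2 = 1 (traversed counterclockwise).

Green's theorem converts the closed line integral into a double integral over the enclosed region D:

    ∮_C P dx + Q dy = ∬_D (∂Q/∂x - ∂P/∂y) dA.

Here P = -29x^2y, Q = 29x y^2, so

    ∂Q/∂x = 29y^2,    ∂P/∂y = -29x^2,
    ∂Q/∂x - ∂P/∂y = 29x^2 + 29y^2.

D is the region x^2 + y^2 ≤ 1. Evaluating the double integral:

In polar coordinates (x = r cos θ, y = r sin θ, dA = r dr dθ) the integrand becomes 29r^2, so

    ∬_D (29x^2 + 29y^2) dA = ∫_0^{2π} ∫_0^{1} (29r^2) · r dr dθ.

Inner (r from 0 to 1): 29/4.
Outer (θ from 0 to 2π): 29π/2.

Therefore ∮_C P dx + Q dy = 29π/2.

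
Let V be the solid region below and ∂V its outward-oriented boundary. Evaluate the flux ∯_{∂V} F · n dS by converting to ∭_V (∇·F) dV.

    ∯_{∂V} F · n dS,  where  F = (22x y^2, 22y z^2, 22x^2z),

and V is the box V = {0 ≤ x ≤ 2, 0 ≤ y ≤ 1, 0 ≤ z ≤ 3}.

By the divergence theorem,

    ∯_{∂V} F · n dS = ∭_V (∇ · F) dV.

Compute the divergence:
    ∇ · F = ∂F_x/∂x + ∂F_y/∂y + ∂F_z/∂z = 22y^2 + 22z^2 + 22x^2 = 22x^2 + 22y^2 + 22z^2.

V is a rectangular box, so dV = dx dy dz with 0 ≤ x ≤ 2, 0 ≤ y ≤ 1, 0 ≤ z ≤ 3.

Integrate (22x^2 + 22y^2 + 22z^2) over V as an iterated integral:

    ∭_V (∇·F) dV = ∫_0^{2} ∫_0^{1} ∫_0^{3} (22x^2 + 22y^2 + 22z^2) dz dy dx.

Inner (z from 0 to 3): 66x^2 + 66y^2 + 198.
Middle (y from 0 to 1): 66x^2 + 220.
Outer (x from 0 to 2): 616.

Therefore ∯_{∂V} F · n dS = 616.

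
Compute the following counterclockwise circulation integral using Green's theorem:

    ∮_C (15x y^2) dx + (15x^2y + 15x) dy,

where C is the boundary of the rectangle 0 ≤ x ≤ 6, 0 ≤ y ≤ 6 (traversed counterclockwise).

Green's theorem converts the closed line integral into a double integral over the enclosed region D:

    ∮_C P dx + Q dy = ∬_D (∂Q/∂x - ∂P/∂y) dA.

Here P = 15x y^2, Q = 15x^2y + 15x, so

    ∂Q/∂x = 30x y + 15,    ∂P/∂y = 30x y,
    ∂Q/∂x - ∂P/∂y = 15.

D is the region 0 ≤ x ≤ 6, 0 ≤ y ≤ 6. Evaluating the double integral:

    ∬_D (15) dA = ∫_0^{6} ∫_0^{6} (15) dy dx.

Inner (y from 0 to 6): 90.
Outer (x from 0 to 6): 540.

Therefore ∮_C P dx + Q dy = 540.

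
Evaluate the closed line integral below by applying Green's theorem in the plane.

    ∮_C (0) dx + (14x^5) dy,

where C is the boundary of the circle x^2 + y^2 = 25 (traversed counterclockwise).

Green's theorem converts the closed line integral into a double integral over the enclosed region D:

    ∮_C P dx + Q dy = ∬_D (∂Q/∂x - ∂P/∂y) dA.

Here P = 0, Q = 14x^5, so

    ∂Q/∂x = 70x^4,    ∂P/∂y = 0,
    ∂Q/∂x - ∂P/∂y = 70x^4.

D is the region x^2 + y^2 ≤ 25. Evaluating the double integral:

In polar coordinates (x = r cos θ, y = r sin θ, dA = r dr dθ) the integrand becomes 70r^4cos(θ)^4, so

    ∬_D (70x^4) dA = ∫_0^{2π} ∫_0^{5} (70r^4cos(θ)^4) · r dr dθ.

Inner (r from 0 to 5): 546875cos(θ)^4/3.
Outer (θ from 0 to 2π): 546875π/4.

Therefore ∮_C P dx + Q dy = 546875π/4.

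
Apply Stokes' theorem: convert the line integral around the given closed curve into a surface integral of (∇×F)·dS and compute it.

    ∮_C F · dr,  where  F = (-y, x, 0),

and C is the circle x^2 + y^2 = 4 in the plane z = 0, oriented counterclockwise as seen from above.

Let S be the flat disk x^2 + y^2 ≤ 4 in the plane z = 0, with upward unit normal n̂ = ẑ. By Stokes' theorem,

    ∮_C F · dr = ∬_S (∇ × F) · n̂ dS = ∬_D (curl F)_z dA,

where D is the disk x^2 + y^2 ≤ 4.

Compute the curl of F = (-y, x, 0):
    (∇ × F)_x = ∂F_z/∂y - ∂F_y/∂z = 0,
    (∇ × F)_y = ∂F_x/∂z - ∂F_z/∂x = 0,
    (∇ × F)_z = ∂F_y/∂x - ∂F_x/∂y = 2.

On z = 0, (curl F)_z = 2.

Convert to polar (x = r cos θ, y = r sin θ, dA = r dr dθ); the integrand becomes 2, so

    ∬_D (curl F)_z dA = ∫_0^{2π} ∫_0^{2} (2) · r dr dθ.

Inner (r from 0 to 2): 4.
Outer (θ from 0 to 2π): 8π.

Therefore ∮_C F · dr = 8π.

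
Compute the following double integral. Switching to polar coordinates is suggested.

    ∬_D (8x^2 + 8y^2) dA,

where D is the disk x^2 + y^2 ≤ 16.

The region D is 0 ≤ r ≤ 4, 0 ≤ θ ≤ 2π in polar coordinates, where x = r cos(θ), y = r sin(θ), and dA = r dr dθ.

Under the substitution, the integrand becomes 8r^2, so

    ∬_D (8x^2 + 8y^2) dA = ∫_{0}^{2π} ∫_{0}^{4} (8r^2) · r dr dθ.

Inner integral (in r): ∫_{0}^{4} (8r^2) · r dr = 512.

Outer integral (in θ): ∫_{0}^{2π} (512) dθ = 1024π.

Therefore ∬_D (8x^2 + 8y^2) dA = 1024π.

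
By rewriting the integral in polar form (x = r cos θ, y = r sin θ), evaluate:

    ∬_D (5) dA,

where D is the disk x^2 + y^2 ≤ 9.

The region D is 0 ≤ r ≤ 3, 0 ≤ θ ≤ 2π in polar coordinates, where x = r cos(θ), y = r sin(θ), and dA = r dr dθ.

Under the substitution, the integrand becomes 5, so

    ∬_D (5) dA = ∫_{0}^{2π} ∫_{0}^{3} (5) · r dr dθ.

Inner integral (in r): ∫_{0}^{3} (5) · r dr = 45/2.

Outer integral (in θ): ∫_{0}^{2π} (45/2) dθ = 45π.

Therefore ∬_D (5) dA = 45π.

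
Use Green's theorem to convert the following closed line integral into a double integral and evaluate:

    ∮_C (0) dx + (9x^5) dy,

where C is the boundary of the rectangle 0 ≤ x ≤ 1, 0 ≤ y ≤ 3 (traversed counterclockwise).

Green's theorem converts the closed line integral into a double integral over the enclosed region D:

    ∮_C P dx + Q dy = ∬_D (∂Q/∂x - ∂P/∂y) dA.

Here P = 0, Q = 9x^5, so

    ∂Q/∂x = 45x^4,    ∂P/∂y = 0,
    ∂Q/∂x - ∂P/∂y = 45x^4.

D is the region 0 ≤ x ≤ 1, 0 ≤ y ≤ 3. Evaluating the double integral:

    ∬_D (45x^4) dA = ∫_0^{1} ∫_0^{3} (45x^4) dy dx.

Inner (y from 0 to 3): 135x^4.
Outer (x from 0 to 1): 27.

Therefore ∮_C P dx + Q dy = 27.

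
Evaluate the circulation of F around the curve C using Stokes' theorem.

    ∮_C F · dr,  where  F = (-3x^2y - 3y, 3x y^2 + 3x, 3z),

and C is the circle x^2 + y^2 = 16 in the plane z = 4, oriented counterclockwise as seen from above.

Let S be the flat disk x^2 + y^2 ≤ 16 in the plane z = 4, with upward unit normal n̂ = ẑ. By Stokes' theorem,

    ∮_C F · dr = ∬_S (∇ × F) · n̂ dS = ∬_D (curl F)_z dA,

where D is the disk x^2 + y^2 ≤ 16.

Compute the curl of F = (-3x^2y - 3y, 3x y^2 + 3x, 3z):
    (∇ × F)_x = ∂F_z/∂y - ∂F_y/∂z = 0,
    (∇ × F)_y = ∂F_x/∂z - ∂F_z/∂x = 0,
    (∇ × F)_z = ∂F_y/∂x - ∂F_x/∂y = 3x^2 + 3y^2 + 6.

On z = 4, (curl F)_z = 3x^2 + 3y^2 + 6.

Convert to polar (x = r cos θ, y = r sin θ, dA = r dr dθ); the integrand becomes 3r^2 + 6, so

    ∬_D (curl F)_z dA = ∫_0^{2π} ∫_0^{4} (3r^2 + 6) · r dr dθ.

Inner (r from 0 to 4): 240.
Outer (θ from 0 to 2π): 480π.

Therefore ∮_C F · dr = 480π.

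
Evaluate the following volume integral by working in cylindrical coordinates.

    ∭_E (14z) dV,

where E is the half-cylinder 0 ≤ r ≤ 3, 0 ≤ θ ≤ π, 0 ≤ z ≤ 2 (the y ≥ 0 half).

In cylindrical coordinates, x = r cos(θ), y = r sin(θ), z = z, and dV = r dr dθ dz.

The integrand becomes 14z, so

    ∭_E (14z) dV = ∫_{0}^{π} ∫_{0}^{3} ∫_{0}^{2} (14z) · r dz dr dθ.

Inner (z): 28r.
Middle (r from 0 to 3): 126.
Outer (θ): 126π.

Therefore the triple integral equals 126π.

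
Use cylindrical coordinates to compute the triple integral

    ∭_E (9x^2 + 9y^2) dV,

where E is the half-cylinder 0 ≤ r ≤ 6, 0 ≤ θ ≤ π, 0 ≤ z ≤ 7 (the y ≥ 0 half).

In cylindrical coordinates, x = r cos(θ), y = r sin(θ), z = z, and dV = r dr dθ dz.

The integrand becomes 9r^2, so

    ∭_E (9x^2 + 9y^2) dV = ∫_{0}^{π} ∫_{0}^{6} ∫_{0}^{7} (9r^2) · r dz dr dθ.

Inner (z): 63r^3.
Middle (r from 0 to 6): 20412.
Outer (θ): 20412π.

Therefore the triple integral equals 20412π.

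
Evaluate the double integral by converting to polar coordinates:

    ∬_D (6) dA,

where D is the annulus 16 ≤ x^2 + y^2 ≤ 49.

The region D is 4 ≤ r ≤ 7, 0 ≤ θ ≤ 2π in polar coordinates, where x = r cos(θ), y = r sin(θ), and dA = r dr dθ.

Under the substitution, the integrand becomes 6, so

    ∬_D (6) dA = ∫_{0}^{2π} ∫_{4}^{7} (6) · r dr dθ.

Inner integral (in r): ∫_{4}^{7} (6) · r dr = 99.

Outer integral (in θ): ∫_{0}^{2π} (99) dθ = 198π.

Therefore ∬_D (6) dA = 198π.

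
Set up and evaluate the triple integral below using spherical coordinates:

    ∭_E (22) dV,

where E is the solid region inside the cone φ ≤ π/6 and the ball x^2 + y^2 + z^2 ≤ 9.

In spherical coordinates, x = ρ sin(φ) cos(θ), y = ρ sin(φ) sin(θ), z = ρ cos(φ), and dV = ρ^2 sin(φ) dρ dφ dθ.

The integrand becomes 22, so

    ∭_E (22) dV = ∫_{0}^{2π} ∫_{0}^{π/6} ∫_{0}^{3} (22) · ρ^2 sin(φ) dρ dφ dθ.

Inner (ρ): 198sin(φ).
Middle (φ): 198 - 99sqrt(3).
Outer (θ): 198π (2 - sqrt(3)).

Therefore the triple integral equals 198π (2 - sqrt(3)).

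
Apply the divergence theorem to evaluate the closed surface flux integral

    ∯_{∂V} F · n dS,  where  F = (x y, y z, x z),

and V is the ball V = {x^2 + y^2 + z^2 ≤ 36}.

By the divergence theorem,

    ∯_{∂V} F · n dS = ∭_V (∇ · F) dV.

Compute the divergence:
    ∇ · F = ∂F_x/∂x + ∂F_y/∂y + ∂F_z/∂z = y + z + x = x + y + z.

In spherical coordinates, x = ρ sin(φ) cos(θ), y = ρ sin(φ) sin(θ), z = ρ cos(φ), dV = ρ^2 sin(φ) dρ dφ dθ, with 0 ≤ ρ ≤ 6, 0 ≤ φ ≤ π, 0 ≤ θ ≤ 2π.

The integrand, after substitution and multiplying by the volume element, becomes (ρ (sqrt(2)sin(φ)sin(θ + π/4) + cos(φ))) · ρ^2 sin(φ), so

    ∭_V (∇·F) dV = ∫_0^{2π} ∫_0^{π} ∫_0^{6} (ρ (sqrt(2)sin(φ)sin(θ + π/4) + cos(φ))) · ρ^2 sin(φ) dρ dφ dθ.

Inner (ρ from 0 to 6): 324(sqrt(2)sin(φ)sin(θ + π/4) + cos(φ))sin(φ).
Middle (φ from 0 to π): 162sqrt(2)π sin(θ + π/4).
Outer (θ from 0 to 2π): 0.

Therefore ∯_{∂V} F · n dS = 0.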